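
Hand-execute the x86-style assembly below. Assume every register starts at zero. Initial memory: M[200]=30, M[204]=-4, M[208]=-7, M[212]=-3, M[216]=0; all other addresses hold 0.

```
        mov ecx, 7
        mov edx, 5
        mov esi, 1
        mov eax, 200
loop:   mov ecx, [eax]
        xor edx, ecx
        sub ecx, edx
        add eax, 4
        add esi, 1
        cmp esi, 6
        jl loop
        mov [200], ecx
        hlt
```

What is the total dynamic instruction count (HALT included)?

41

ecx=7
edx=5
esi=1
eax=200
ecx=M[200]=30
edx=5^30=27
ecx=30-27=3
eax=200+4=204
esi=1+1=2
cmp esi, 6  (cmp 2,6)
jl loop: taken
ecx=M[204]=-4
edx=27^(-4)=-25
ecx=(-4)-(-25)=21
eax=204+4=208
esi=2+1=3
cmp esi, 6  (cmp 3,6)
jl loop: taken
ecx=M[208]=-7
edx=(-25)^(-7)=30
ecx=(-7)-30=-37
eax=208+4=212
esi=3+1=4
cmp esi, 6  (cmp 4,6)
jl loop: taken
ecx=M[212]=-3
edx=30^(-3)=-29
ecx=(-3)-(-29)=26
eax=212+4=216
esi=4+1=5
cmp esi, 6  (cmp 5,6)
jl loop: taken
ecx=M[216]=0
edx=(-29)^0=-29
ecx=0-(-29)=29
eax=216+4=220
esi=5+1=6
cmp esi, 6  (cmp 6,6)
jl loop: not taken
mov [200], ecx → M[200]=29
halt.
Total executed instructions: 41.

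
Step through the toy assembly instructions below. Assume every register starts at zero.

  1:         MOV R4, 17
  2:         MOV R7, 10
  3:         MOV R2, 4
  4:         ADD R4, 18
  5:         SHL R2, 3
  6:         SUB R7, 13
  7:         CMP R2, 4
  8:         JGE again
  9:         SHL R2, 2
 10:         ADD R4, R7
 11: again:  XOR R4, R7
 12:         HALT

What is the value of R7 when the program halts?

-3

R4=17
R7=10
R2=4
R4=17+18=35
R2=4<<3=32
R7=10-13=-3
CMP R2, 4  (cmp 32,4)
JGE again: taken
R4=35^(-3)=-34
halt.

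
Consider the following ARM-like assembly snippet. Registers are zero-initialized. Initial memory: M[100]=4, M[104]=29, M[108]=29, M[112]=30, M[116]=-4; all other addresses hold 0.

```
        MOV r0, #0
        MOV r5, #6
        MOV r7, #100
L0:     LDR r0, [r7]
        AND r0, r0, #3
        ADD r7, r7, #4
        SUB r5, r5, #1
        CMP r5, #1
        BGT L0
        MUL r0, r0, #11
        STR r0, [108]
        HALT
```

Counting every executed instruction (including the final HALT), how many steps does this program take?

MOV r0, #0 → r0=0
MOV r5, #6 → r5=6
MOV r7, #100 → r7=100
LDR r0, [r7] → r0=M[100]=4
AND r0, r0, #3 → r0=4&3=0
ADD r7, r7, #4 → r7=100+4=104
SUB r5, r5, #1 → r5=6-1=5
CMP r5, #1  (cmp 5,1)
BGT L0: taken
LDR r0, [r7] → r0=M[104]=29
AND r0, r0, #3 → r0=29&3=1
ADD r7, r7, #4 → r7=104+4=108
SUB r5, r5, #1 → r5=5-1=4
CMP r5, #1  (cmp 4,1)
BGT L0: taken
LDR r0, [r7] → r0=M[108]=29
AND r0, r0, #3 → r0=29&3=1
ADD r7, r7, #4 → r7=108+4=112
SUB r5, r5, #1 → r5=4-1=3
CMP r5, #1  (cmp 3,1)
BGT L0: taken
LDR r0, [r7] → r0=M[112]=30
AND r0, r0, #3 → r0=30&3=2
ADD r7, r7, #4 → r7=112+4=116
SUB r5, r5, #1 → r5=3-1=2
CMP r5, #1  (cmp 2,1)
BGT L0: taken
LDR r0, [r7] → r0=M[116]=-4
AND r0, r0, #3 → r0=(-4)&3=0
ADD r7, r7, #4 → r7=116+4=120
SUB r5, r5, #1 → r5=2-1=1
CMP r5, #1  (cmp 1,1)
BGT L0: not taken
MUL r0, r0, #11 → r0=0*11=0
STR r0, [108] → M[108]=0
halt.
Total executed instructions: 36.

36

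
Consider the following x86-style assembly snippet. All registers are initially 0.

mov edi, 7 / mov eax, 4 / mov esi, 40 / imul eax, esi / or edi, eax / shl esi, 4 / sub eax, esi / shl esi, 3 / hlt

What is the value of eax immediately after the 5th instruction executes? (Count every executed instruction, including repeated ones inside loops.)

after mov edi, 7: edi=7
after mov eax, 4: eax=4
after mov esi, 40: esi=40
after imul eax, esi: eax=4*40=160
after or edi, eax: edi=7|160=167
After step 5: eax = 160.

160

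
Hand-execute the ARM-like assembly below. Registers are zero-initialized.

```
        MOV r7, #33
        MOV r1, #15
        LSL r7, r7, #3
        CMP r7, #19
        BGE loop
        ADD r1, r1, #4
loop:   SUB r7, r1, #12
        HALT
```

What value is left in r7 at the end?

3

MOV r7, #33 → r7=33
MOV r1, #15 → r1=15
LSL r7, r7, #3 → r7=33<<3=264
CMP r7, #19  (cmp 264,19)
BGE loop: taken
SUB r7, r1, #12 → r7=15-12=3
halt.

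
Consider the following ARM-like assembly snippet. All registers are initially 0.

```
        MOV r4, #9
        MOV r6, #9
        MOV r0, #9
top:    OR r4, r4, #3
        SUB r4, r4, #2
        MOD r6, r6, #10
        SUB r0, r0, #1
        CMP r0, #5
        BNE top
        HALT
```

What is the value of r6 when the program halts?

r4=9
r6=9
r0=9
r4=9|3=11
r4=11-2=9
r6=9%10=9
r0=9-1=8
CMP r0, #5  (cmp 8,5)
BNE top: taken
r4=9|3=11
r4=11-2=9
r6=9%10=9
r0=8-1=7
CMP r0, #5  (cmp 7,5)
BNE top: taken
r4=9|3=11
r4=11-2=9
r6=9%10=9
r0=7-1=6
CMP r0, #5  (cmp 6,5)
BNE top: taken
r4=9|3=11
r4=11-2=9
r6=9%10=9
r0=6-1=5
CMP r0, #5  (cmp 5,5)
BNE top: not taken
halt.

9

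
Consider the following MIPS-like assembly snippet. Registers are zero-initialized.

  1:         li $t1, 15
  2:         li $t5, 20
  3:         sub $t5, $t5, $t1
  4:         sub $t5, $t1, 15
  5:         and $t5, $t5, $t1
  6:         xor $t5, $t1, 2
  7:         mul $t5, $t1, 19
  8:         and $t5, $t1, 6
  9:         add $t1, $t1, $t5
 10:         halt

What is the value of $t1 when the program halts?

21

li $t1, 15 → $t1=15
li $t5, 20 → $t5=20
sub $t5, $t5, $t1 → $t5=20-15=5
sub $t5, $t1, 15 → $t5=15-15=0
and $t5, $t5, $t1 → $t5=0&15=0
xor $t5, $t1, 2 → $t5=15^2=13
mul $t5, $t1, 19 → $t5=15*19=285
and $t5, $t1, 6 → $t5=15&6=6
add $t1, $t1, $t5 → $t1=15+6=21
halt.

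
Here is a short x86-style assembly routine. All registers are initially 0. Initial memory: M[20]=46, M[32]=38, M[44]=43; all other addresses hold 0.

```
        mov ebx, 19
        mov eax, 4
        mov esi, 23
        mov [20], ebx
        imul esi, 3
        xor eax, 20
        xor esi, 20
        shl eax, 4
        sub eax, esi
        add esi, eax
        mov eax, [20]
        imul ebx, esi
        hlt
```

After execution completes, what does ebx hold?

4864

mov ebx, 19 → ebx=19
mov eax, 4 → eax=4
mov esi, 23 → esi=23
mov [20], ebx → M[20]=19
imul esi, 3 → esi=23*3=69
xor eax, 20 → eax=4^20=16
xor esi, 20 → esi=69^20=81
shl eax, 4 → eax=16<<4=256
sub eax, esi → eax=256-81=175
add esi, eax → esi=81+175=256
mov eax, [20] → eax=M[20]=19
imul ebx, esi → ebx=19*256=4864
halt.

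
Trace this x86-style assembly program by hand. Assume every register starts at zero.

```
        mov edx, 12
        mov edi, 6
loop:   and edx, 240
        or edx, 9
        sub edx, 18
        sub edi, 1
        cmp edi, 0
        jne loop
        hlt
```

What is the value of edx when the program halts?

167

edx=12
edi=6
edx=12&240=0
edx=0|9=9
edx=9-18=-9
edi=6-1=5
cmp edi, 0  (cmp 5,0)
jne loop: taken
edx=(-9)&240=240
edx=240|9=249
edx=249-18=231
edi=5-1=4
cmp edi, 0  (cmp 4,0)
jne loop: taken
edx=231&240=224
edx=224|9=233
edx=233-18=215
edi=4-1=3
cmp edi, 0  (cmp 3,0)
jne loop: taken
edx=215&240=208
edx=208|9=217
edx=217-18=199
edi=3-1=2
cmp edi, 0  (cmp 2,0)
jne loop: taken
edx=199&240=192
edx=192|9=201
edx=201-18=183
edi=2-1=1
cmp edi, 0  (cmp 1,0)
jne loop: taken
edx=183&240=176
edx=176|9=185
edx=185-18=167
edi=1-1=0
cmp edi, 0  (cmp 0,0)
jne loop: not taken
halt.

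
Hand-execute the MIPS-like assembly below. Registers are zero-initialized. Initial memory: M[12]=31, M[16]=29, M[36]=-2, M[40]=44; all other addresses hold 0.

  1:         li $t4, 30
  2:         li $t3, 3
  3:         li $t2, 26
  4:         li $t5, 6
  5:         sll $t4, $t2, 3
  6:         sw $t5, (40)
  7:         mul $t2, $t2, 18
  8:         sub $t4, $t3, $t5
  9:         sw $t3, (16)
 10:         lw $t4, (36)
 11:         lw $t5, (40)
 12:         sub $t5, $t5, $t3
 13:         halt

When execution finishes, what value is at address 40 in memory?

li $t4, 30 → $t4=30
li $t3, 3 → $t3=3
li $t2, 26 → $t2=26
li $t5, 6 → $t5=6
sll $t4, $t2, 3 → $t4=26<<3=208
sw $t5, (40) → M[40]=6
mul $t2, $t2, 18 → $t2=26*18=468
sub $t4, $t3, $t5 → $t4=3-6=-3
sw $t3, (16) → M[16]=3
lw $t4, (36) → $t4=M[36]=-2
lw $t5, (40) → $t5=M[40]=6
sub $t5, $t5, $t3 → $t5=6-3=3
halt.

6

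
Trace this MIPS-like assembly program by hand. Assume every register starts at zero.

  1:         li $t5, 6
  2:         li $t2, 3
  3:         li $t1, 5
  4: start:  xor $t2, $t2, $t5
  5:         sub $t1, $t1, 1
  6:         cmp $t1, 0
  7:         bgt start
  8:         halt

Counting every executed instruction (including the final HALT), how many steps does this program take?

24

li $t5, 6 → $t5=6
li $t2, 3 → $t2=3
li $t1, 5 → $t1=5
xor $t2, $t2, $t5 → $t2=3^6=5
sub $t1, $t1, 1 → $t1=5-1=4
cmp $t1, 0  (cmp 4,0)
bgt start: taken
xor $t2, $t2, $t5 → $t2=5^6=3
sub $t1, $t1, 1 → $t1=4-1=3
cmp $t1, 0  (cmp 3,0)
bgt start: taken
xor $t2, $t2, $t5 → $t2=3^6=5
sub $t1, $t1, 1 → $t1=3-1=2
cmp $t1, 0  (cmp 2,0)
bgt start: taken
xor $t2, $t2, $t5 → $t2=5^6=3
sub $t1, $t1, 1 → $t1=2-1=1
cmp $t1, 0  (cmp 1,0)
bgt start: taken
xor $t2, $t2, $t5 → $t2=3^6=5
sub $t1, $t1, 1 → $t1=1-1=0
cmp $t1, 0  (cmp 0,0)
bgt start: not taken
halt.
Total executed instructions: 24.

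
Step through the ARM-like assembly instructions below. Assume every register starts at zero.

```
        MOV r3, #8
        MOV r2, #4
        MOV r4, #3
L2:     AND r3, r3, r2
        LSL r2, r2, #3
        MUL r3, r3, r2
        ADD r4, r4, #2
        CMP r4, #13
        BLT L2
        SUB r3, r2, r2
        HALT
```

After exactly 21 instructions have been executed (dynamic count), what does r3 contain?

r3=8
r2=4
r4=3
r3=8&4=0
r2=4<<3=32
r3=0*32=0
r4=3+2=5
CMP r4, #13  (cmp 5,13)
BLT L2: taken
r3=0&32=0
r2=32<<3=256
r3=0*256=0
r4=5+2=7
CMP r4, #13  (cmp 7,13)
BLT L2: taken
r3=0&256=0
r2=256<<3=2048
r3=0*2048=0
r4=7+2=9
CMP r4, #13  (cmp 9,13)
BLT L2: taken
After step 21: r3 = 0.

0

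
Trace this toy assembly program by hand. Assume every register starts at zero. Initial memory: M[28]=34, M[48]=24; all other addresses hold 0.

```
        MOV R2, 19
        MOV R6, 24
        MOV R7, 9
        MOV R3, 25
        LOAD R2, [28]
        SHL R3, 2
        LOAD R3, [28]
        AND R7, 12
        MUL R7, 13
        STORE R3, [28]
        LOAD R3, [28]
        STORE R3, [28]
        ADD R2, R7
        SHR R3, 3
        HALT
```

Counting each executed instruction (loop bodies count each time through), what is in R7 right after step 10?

MOV R2, 19 → R2=19
MOV R6, 24 → R6=24
MOV R7, 9 → R7=9
MOV R3, 25 → R3=25
LOAD R2, [28] → R2=M[28]=34
SHL R3, 2 → R3=25<<2=100
LOAD R3, [28] → R3=M[28]=34
AND R7, 12 → R7=9&12=8
MUL R7, 13 → R7=8*13=104
STORE R3, [28] → M[28]=34
After step 10: R7 = 104.

104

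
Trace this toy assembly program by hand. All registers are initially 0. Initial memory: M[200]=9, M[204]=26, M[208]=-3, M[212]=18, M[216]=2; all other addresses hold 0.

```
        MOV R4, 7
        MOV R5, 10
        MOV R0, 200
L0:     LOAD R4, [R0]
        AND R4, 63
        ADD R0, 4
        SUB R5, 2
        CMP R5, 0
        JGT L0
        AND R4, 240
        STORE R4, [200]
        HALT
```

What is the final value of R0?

R4=7
R5=10
R0=200
R4=M[200]=9
R4=9&63=9
R0=200+4=204
R5=10-2=8
CMP R5, 0  (cmp 8,0)
JGT L0: taken
R4=M[204]=26
R4=26&63=26
R0=204+4=208
R5=8-2=6
CMP R5, 0  (cmp 6,0)
JGT L0: taken
R4=M[208]=-3
R4=(-3)&63=61
R0=208+4=212
R5=6-2=4
CMP R5, 0  (cmp 4,0)
JGT L0: taken
R4=M[212]=18
R4=18&63=18
R0=212+4=216
R5=4-2=2
CMP R5, 0  (cmp 2,0)
JGT L0: taken
R4=M[216]=2
R4=2&63=2
R0=216+4=220
R5=2-2=0
CMP R5, 0  (cmp 0,0)
JGT L0: not taken
R4=2&240=0
STORE R4, [200] → M[200]=0
halt.

220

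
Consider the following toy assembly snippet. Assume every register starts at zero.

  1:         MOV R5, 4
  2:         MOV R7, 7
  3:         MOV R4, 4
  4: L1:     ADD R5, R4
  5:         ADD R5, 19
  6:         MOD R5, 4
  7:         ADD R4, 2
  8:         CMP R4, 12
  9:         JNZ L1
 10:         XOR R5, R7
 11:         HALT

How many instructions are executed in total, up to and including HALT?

MOV R5, 4 → R5=4
MOV R7, 7 → R7=7
MOV R4, 4 → R4=4
ADD R5, R4 → R5=4+4=8
ADD R5, 19 → R5=8+19=27
MOD R5, 4 → R5=27%4=3
ADD R4, 2 → R4=4+2=6
CMP R4, 12  (cmp 6,12)
JNZ L1: taken
ADD R5, R4 → R5=3+6=9
ADD R5, 19 → R5=9+19=28
MOD R5, 4 → R5=28%4=0
ADD R4, 2 → R4=6+2=8
CMP R4, 12  (cmp 8,12)
JNZ L1: taken
ADD R5, R4 → R5=0+8=8
ADD R5, 19 → R5=8+19=27
MOD R5, 4 → R5=27%4=3
ADD R4, 2 → R4=8+2=10
CMP R4, 12  (cmp 10,12)
JNZ L1: taken
ADD R5, R4 → R5=3+10=13
ADD R5, 19 → R5=13+19=32
MOD R5, 4 → R5=32%4=0
ADD R4, 2 → R4=10+2=12
CMP R4, 12  (cmp 12,12)
JNZ L1: not taken
XOR R5, R7 → R5=0^7=7
halt.
Total executed instructions: 29.

29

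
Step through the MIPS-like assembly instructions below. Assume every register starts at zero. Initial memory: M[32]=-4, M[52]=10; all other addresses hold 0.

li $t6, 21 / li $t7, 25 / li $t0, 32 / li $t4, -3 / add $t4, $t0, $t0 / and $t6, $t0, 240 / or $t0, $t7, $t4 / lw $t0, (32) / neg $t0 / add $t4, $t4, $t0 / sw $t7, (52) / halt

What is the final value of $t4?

li $t6, 21 → $t6=21
li $t7, 25 → $t7=25
li $t0, 32 → $t0=32
li $t4, -3 → $t4=-3
add $t4, $t0, $t0 → $t4=32+32=64
and $t6, $t0, 240 → $t6=32&240=32
or $t0, $t7, $t4 → $t0=25|64=89
lw $t0, (32) → $t0=M[32]=-4
neg $t0 → $t0=-(-4)=4
add $t4, $t4, $t0 → $t4=64+4=68
sw $t7, (52) → M[52]=25
halt.

68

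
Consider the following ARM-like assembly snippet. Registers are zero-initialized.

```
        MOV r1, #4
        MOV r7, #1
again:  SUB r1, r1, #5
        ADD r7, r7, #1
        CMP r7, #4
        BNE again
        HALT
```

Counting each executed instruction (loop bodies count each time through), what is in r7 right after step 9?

after MOV r1, #4: r1=4
after MOV r7, #1: r7=1
after SUB r1, r1, #5: r1=4-5=-1
after ADD r7, r7, #1: r7=1+1=2
CMP r7, #4  (cmp 2,4)
BNE again: taken
after SUB r1, r1, #5: r1=(-1)-5=-6
after ADD r7, r7, #1: r7=2+1=3
CMP r7, #4  (cmp 3,4)
After step 9: r7 = 3.

3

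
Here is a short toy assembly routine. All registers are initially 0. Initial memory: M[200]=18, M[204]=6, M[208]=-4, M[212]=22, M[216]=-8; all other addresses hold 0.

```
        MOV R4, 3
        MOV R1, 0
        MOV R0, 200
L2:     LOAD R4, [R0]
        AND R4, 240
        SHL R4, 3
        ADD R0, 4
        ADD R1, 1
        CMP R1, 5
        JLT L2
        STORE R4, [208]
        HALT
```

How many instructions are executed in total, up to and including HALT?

40

after MOV R4, 3: R4=3
after MOV R1, 0: R1=0
after MOV R0, 200: R0=200
after LOAD R4, [R0]: R4=M[200]=18
after AND R4, 240: R4=18&240=16
after SHL R4, 3: R4=16<<3=128
after ADD R0, 4: R0=200+4=204
after ADD R1, 1: R1=0+1=1
CMP R1, 5  (cmp 1,5)
JLT L2: taken
after LOAD R4, [R0]: R4=M[204]=6
after AND R4, 240: R4=6&240=0
after SHL R4, 3: R4=0<<3=0
after ADD R0, 4: R0=204+4=208
after ADD R1, 1: R1=1+1=2
CMP R1, 5  (cmp 2,5)
JLT L2: taken
after LOAD R4, [R0]: R4=M[208]=-4
after AND R4, 240: R4=(-4)&240=240
after SHL R4, 3: R4=240<<3=1920
after ADD R0, 4: R0=208+4=212
after ADD R1, 1: R1=2+1=3
CMP R1, 5  (cmp 3,5)
JLT L2: taken
after LOAD R4, [R0]: R4=M[212]=22
after AND R4, 240: R4=22&240=16
after SHL R4, 3: R4=16<<3=128
after ADD R0, 4: R0=212+4=216
after ADD R1, 1: R1=3+1=4
CMP R1, 5  (cmp 4,5)
JLT L2: taken
after LOAD R4, [R0]: R4=M[216]=-8
after AND R4, 240: R4=(-8)&240=240
after SHL R4, 3: R4=240<<3=1920
after ADD R0, 4: R0=216+4=220
after ADD R1, 1: R1=4+1=5
CMP R1, 5  (cmp 5,5)
JLT L2: not taken
STORE R4, [208] → M[208]=1920
halt.
Total executed instructions: 40.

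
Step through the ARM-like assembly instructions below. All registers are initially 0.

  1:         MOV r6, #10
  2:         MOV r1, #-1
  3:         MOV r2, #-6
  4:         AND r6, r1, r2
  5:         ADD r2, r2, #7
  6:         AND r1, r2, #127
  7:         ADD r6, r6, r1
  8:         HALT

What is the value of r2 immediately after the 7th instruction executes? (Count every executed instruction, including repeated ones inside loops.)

after MOV r6, #10: r6=10
after MOV r1, #-1: r1=-1
after MOV r2, #-6: r2=-6
after AND r6, r1, r2: r6=(-1)&(-6)=-6
after ADD r2, r2, #7: r2=(-6)+7=1
after AND r1, r2, #127: r1=1&127=1
after ADD r6, r6, r1: r6=(-6)+1=-5
After step 7: r2 = 1.

1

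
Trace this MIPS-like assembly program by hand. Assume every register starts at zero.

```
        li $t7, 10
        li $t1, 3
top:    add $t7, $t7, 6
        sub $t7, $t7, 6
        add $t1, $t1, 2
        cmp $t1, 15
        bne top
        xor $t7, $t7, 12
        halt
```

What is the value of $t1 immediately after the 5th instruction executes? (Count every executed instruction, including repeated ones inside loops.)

5

after li $t7, 10: $t7=10
after li $t1, 3: $t1=3
after add $t7, $t7, 6: $t7=10+6=16
after sub $t7, $t7, 6: $t7=16-6=10
after add $t1, $t1, 2: $t1=3+2=5
After step 5: $t1 = 5.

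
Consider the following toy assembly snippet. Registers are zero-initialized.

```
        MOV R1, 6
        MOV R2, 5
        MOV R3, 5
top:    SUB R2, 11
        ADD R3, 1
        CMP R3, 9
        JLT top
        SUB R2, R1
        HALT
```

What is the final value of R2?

R1=6
R2=5
R3=5
R2=5-11=-6
R3=5+1=6
CMP R3, 9  (cmp 6,9)
JLT top: taken
R2=(-6)-11=-17
R3=6+1=7
CMP R3, 9  (cmp 7,9)
JLT top: taken
R2=(-17)-11=-28
R3=7+1=8
CMP R3, 9  (cmp 8,9)
JLT top: taken
R2=(-28)-11=-39
R3=8+1=9
CMP R3, 9  (cmp 9,9)
JLT top: not taken
R2=(-39)-6=-45
halt.

-45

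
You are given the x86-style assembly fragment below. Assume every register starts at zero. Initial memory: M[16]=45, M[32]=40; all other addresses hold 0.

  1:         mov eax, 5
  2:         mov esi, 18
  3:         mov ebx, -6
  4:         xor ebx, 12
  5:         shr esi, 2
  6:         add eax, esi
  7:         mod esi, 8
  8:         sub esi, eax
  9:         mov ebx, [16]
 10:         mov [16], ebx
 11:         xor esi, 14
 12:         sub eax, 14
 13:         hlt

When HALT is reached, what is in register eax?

-5

eax=5
esi=18
ebx=-6
ebx=(-6)^12=-10
esi=18>>2=4
eax=5+4=9
esi=4%8=4
esi=4-9=-5
ebx=M[16]=45
mov [16], ebx → M[16]=45
esi=(-5)^14=-11
eax=9-14=-5
halt.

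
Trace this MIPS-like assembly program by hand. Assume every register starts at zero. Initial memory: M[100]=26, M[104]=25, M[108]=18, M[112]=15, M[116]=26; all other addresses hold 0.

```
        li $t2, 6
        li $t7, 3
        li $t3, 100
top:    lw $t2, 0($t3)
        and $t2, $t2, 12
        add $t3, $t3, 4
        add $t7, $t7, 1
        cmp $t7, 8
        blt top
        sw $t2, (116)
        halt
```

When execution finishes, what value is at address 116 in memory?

li $t2, 6 → $t2=6
li $t7, 3 → $t7=3
li $t3, 100 → $t3=100
lw $t2, 0($t3) → $t2=M[100]=26
and $t2, $t2, 12 → $t2=26&12=8
add $t3, $t3, 4 → $t3=100+4=104
add $t7, $t7, 1 → $t7=3+1=4
cmp $t7, 8  (cmp 4,8)
blt top: taken
lw $t2, 0($t3) → $t2=M[104]=25
and $t2, $t2, 12 → $t2=25&12=8
add $t3, $t3, 4 → $t3=104+4=108
add $t7, $t7, 1 → $t7=4+1=5
cmp $t7, 8  (cmp 5,8)
blt top: taken
lw $t2, 0($t3) → $t2=M[108]=18
and $t2, $t2, 12 → $t2=18&12=0
add $t3, $t3, 4 → $t3=108+4=112
add $t7, $t7, 1 → $t7=5+1=6
cmp $t7, 8  (cmp 6,8)
blt top: taken
lw $t2, 0($t3) → $t2=M[112]=15
and $t2, $t2, 12 → $t2=15&12=12
add $t3, $t3, 4 → $t3=112+4=116
add $t7, $t7, 1 → $t7=6+1=7
cmp $t7, 8  (cmp 7,8)
blt top: taken
lw $t2, 0($t3) → $t2=M[116]=26
and $t2, $t2, 12 → $t2=26&12=8
add $t3, $t3, 4 → $t3=116+4=120
add $t7, $t7, 1 → $t7=7+1=8
cmp $t7, 8  (cmp 8,8)
blt top: not taken
sw $t2, (116) → M[116]=8
halt.

8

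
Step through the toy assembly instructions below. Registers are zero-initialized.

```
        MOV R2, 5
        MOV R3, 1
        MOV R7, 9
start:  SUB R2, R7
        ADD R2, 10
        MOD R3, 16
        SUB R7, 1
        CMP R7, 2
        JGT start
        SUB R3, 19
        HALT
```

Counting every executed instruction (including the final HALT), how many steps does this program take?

R2=5
R3=1
R7=9
R2=5-9=-4
R2=(-4)+10=6
R3=1%16=1
R7=9-1=8
CMP R7, 2  (cmp 8,2)
JGT start: taken
R2=6-8=-2
R2=(-2)+10=8
R3=1%16=1
R7=8-1=7
CMP R7, 2  (cmp 7,2)
JGT start: taken
R2=8-7=1
R2=1+10=11
R3=1%16=1
R7=7-1=6
CMP R7, 2  (cmp 6,2)
JGT start: taken
R2=11-6=5
R2=5+10=15
R3=1%16=1
R7=6-1=5
CMP R7, 2  (cmp 5,2)
JGT start: taken
R2=15-5=10
R2=10+10=20
R3=1%16=1
R7=5-1=4
CMP R7, 2  (cmp 4,2)
JGT start: taken
R2=20-4=16
R2=16+10=26
R3=1%16=1
R7=4-1=3
CMP R7, 2  (cmp 3,2)
JGT start: taken
R2=26-3=23
R2=23+10=33
R3=1%16=1
R7=3-1=2
CMP R7, 2  (cmp 2,2)
JGT start: not taken
R3=1-19=-18
halt.
Total executed instructions: 47.

47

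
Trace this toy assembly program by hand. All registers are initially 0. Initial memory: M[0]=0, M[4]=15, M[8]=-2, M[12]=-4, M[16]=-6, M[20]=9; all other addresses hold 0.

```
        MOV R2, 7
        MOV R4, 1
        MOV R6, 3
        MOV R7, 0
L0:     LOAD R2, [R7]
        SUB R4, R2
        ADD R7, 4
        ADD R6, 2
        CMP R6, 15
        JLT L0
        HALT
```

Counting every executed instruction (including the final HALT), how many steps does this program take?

41

R2=7
R4=1
R6=3
R7=0
R2=M[0]=0
R4=1-0=1
R7=0+4=4
R6=3+2=5
CMP R6, 15  (cmp 5,15)
JLT L0: taken
R2=M[4]=15
R4=1-15=-14
R7=4+4=8
R6=5+2=7
CMP R6, 15  (cmp 7,15)
JLT L0: taken
R2=M[8]=-2
R4=(-14)-(-2)=-12
R7=8+4=12
R6=7+2=9
CMP R6, 15  (cmp 9,15)
JLT L0: taken
R2=M[12]=-4
R4=(-12)-(-4)=-8
R7=12+4=16
R6=9+2=11
CMP R6, 15  (cmp 11,15)
JLT L0: taken
R2=M[16]=-6
R4=(-8)-(-6)=-2
R7=16+4=20
R6=11+2=13
CMP R6, 15  (cmp 13,15)
JLT L0: taken
R2=M[20]=9
R4=(-2)-9=-11
R7=20+4=24
R6=13+2=15
CMP R6, 15  (cmp 15,15)
JLT L0: not taken
halt.
Total executed instructions: 41.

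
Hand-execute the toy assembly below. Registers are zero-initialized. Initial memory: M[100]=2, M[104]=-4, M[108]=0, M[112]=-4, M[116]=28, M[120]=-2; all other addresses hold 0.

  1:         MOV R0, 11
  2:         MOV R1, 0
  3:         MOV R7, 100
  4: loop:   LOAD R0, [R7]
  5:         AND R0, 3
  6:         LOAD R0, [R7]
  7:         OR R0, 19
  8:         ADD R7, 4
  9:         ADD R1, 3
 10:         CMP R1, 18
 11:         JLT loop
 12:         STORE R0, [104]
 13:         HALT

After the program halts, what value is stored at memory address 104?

R0=11
R1=0
R7=100
R0=M[100]=2
R0=2&3=2
R0=M[100]=2
R0=2|19=19
R7=100+4=104
R1=0+3=3
CMP R1, 18  (cmp 3,18)
JLT loop: taken
R0=M[104]=-4
R0=(-4)&3=0
R0=M[104]=-4
R0=(-4)|19=-1
R7=104+4=108
R1=3+3=6
CMP R1, 18  (cmp 6,18)
JLT loop: taken
R0=M[108]=0
R0=0&3=0
R0=M[108]=0
R0=0|19=19
R7=108+4=112
R1=6+3=9
CMP R1, 18  (cmp 9,18)
JLT loop: taken
R0=M[112]=-4
R0=(-4)&3=0
R0=M[112]=-4
R0=(-4)|19=-1
R7=112+4=116
R1=9+3=12
CMP R1, 18  (cmp 12,18)
JLT loop: taken
R0=M[116]=28
R0=28&3=0
R0=M[116]=28
R0=28|19=31
R7=116+4=120
R1=12+3=15
CMP R1, 18  (cmp 15,18)
JLT loop: taken
R0=M[120]=-2
R0=(-2)&3=2
R0=M[120]=-2
R0=(-2)|19=-1
R7=120+4=124
R1=15+3=18
CMP R1, 18  (cmp 18,18)
JLT loop: not taken
STORE R0, [104] → M[104]=-1
halt.

-1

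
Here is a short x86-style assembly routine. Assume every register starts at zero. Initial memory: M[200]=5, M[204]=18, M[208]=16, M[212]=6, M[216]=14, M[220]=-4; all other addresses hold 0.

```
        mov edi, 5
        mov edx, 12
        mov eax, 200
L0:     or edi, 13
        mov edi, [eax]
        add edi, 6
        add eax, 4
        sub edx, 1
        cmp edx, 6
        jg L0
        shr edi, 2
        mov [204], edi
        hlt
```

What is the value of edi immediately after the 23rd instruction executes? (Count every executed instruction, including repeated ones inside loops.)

after mov edi, 5: edi=5
after mov edx, 12: edx=12
after mov eax, 200: eax=200
after or edi, 13: edi=5|13=13
after mov edi, [eax]: edi=M[200]=5
after add edi, 6: edi=5+6=11
after add eax, 4: eax=200+4=204
after sub edx, 1: edx=12-1=11
cmp edx, 6  (cmp 11,6)
jg L0: taken
after or edi, 13: edi=11|13=15
after mov edi, [eax]: edi=M[204]=18
after add edi, 6: edi=18+6=24
after add eax, 4: eax=204+4=208
after sub edx, 1: edx=11-1=10
cmp edx, 6  (cmp 10,6)
jg L0: taken
after or edi, 13: edi=24|13=29
after mov edi, [eax]: edi=M[208]=16
after add edi, 6: edi=16+6=22
after add eax, 4: eax=208+4=212
after sub edx, 1: edx=10-1=9
cmp edx, 6  (cmp 9,6)
After step 23: edi = 22.

22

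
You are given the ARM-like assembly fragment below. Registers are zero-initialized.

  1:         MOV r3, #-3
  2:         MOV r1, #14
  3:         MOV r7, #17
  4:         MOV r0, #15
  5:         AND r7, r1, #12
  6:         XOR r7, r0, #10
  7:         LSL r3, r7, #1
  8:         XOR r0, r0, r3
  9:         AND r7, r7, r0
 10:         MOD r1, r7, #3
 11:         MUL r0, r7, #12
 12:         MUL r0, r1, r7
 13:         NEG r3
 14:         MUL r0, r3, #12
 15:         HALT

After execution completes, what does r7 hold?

5

after MOV r3, #-3: r3=-3
after MOV r1, #14: r1=14
after MOV r7, #17: r7=17
after MOV r0, #15: r0=15
after AND r7, r1, #12: r7=14&12=12
after XOR r7, r0, #10: r7=15^10=5
after LSL r3, r7, #1: r3=5<<1=10
after XOR r0, r0, r3: r0=15^10=5
after AND r7, r7, r0: r7=5&5=5
after MOD r1, r7, #3: r1=5%3=2
after MUL r0, r7, #12: r0=5*12=60
after MUL r0, r1, r7: r0=2*5=10
after NEG r3: r3=-(10)=-10
after MUL r0, r3, #12: r0=(-10)*12=-120
halt.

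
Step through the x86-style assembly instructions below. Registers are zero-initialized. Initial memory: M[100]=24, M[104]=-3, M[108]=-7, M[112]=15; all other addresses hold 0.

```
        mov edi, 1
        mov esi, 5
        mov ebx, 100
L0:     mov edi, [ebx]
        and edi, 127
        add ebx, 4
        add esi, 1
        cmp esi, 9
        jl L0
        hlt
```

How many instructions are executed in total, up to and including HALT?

28

edi=1
esi=5
ebx=100
edi=M[100]=24
edi=24&127=24
ebx=100+4=104
esi=5+1=6
cmp esi, 9  (cmp 6,9)
jl L0: taken
edi=M[104]=-3
edi=(-3)&127=125
ebx=104+4=108
esi=6+1=7
cmp esi, 9  (cmp 7,9)
jl L0: taken
edi=M[108]=-7
edi=(-7)&127=121
ebx=108+4=112
esi=7+1=8
cmp esi, 9  (cmp 8,9)
jl L0: taken
edi=M[112]=15
edi=15&127=15
ebx=112+4=116
esi=8+1=9
cmp esi, 9  (cmp 9,9)
jl L0: not taken
halt.
Total executed instructions: 28.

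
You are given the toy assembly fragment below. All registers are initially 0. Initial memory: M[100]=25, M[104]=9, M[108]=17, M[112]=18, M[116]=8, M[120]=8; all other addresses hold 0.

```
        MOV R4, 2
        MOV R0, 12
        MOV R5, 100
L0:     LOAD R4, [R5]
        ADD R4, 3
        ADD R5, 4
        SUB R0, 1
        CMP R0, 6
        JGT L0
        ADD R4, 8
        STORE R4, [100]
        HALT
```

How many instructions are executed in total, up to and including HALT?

MOV R4, 2 → R4=2
MOV R0, 12 → R0=12
MOV R5, 100 → R5=100
LOAD R4, [R5] → R4=M[100]=25
ADD R4, 3 → R4=25+3=28
ADD R5, 4 → R5=100+4=104
SUB R0, 1 → R0=12-1=11
CMP R0, 6  (cmp 11,6)
JGT L0: taken
LOAD R4, [R5] → R4=M[104]=9
ADD R4, 3 → R4=9+3=12
ADD R5, 4 → R5=104+4=108
SUB R0, 1 → R0=11-1=10
CMP R0, 6  (cmp 10,6)
JGT L0: taken
LOAD R4, [R5] → R4=M[108]=17
ADD R4, 3 → R4=17+3=20
ADD R5, 4 → R5=108+4=112
SUB R0, 1 → R0=10-1=9
CMP R0, 6  (cmp 9,6)
JGT L0: taken
LOAD R4, [R5] → R4=M[112]=18
ADD R4, 3 → R4=18+3=21
ADD R5, 4 → R5=112+4=116
SUB R0, 1 → R0=9-1=8
CMP R0, 6  (cmp 8,6)
JGT L0: taken
LOAD R4, [R5] → R4=M[116]=8
ADD R4, 3 → R4=8+3=11
ADD R5, 4 → R5=116+4=120
SUB R0, 1 → R0=8-1=7
CMP R0, 6  (cmp 7,6)
JGT L0: taken
LOAD R4, [R5] → R4=M[120]=8
ADD R4, 3 → R4=8+3=11
ADD R5, 4 → R5=120+4=124
SUB R0, 1 → R0=7-1=6
CMP R0, 6  (cmp 6,6)
JGT L0: not taken
ADD R4, 8 → R4=11+8=19
STORE R4, [100] → M[100]=19
halt.
Total executed instructions: 42.

42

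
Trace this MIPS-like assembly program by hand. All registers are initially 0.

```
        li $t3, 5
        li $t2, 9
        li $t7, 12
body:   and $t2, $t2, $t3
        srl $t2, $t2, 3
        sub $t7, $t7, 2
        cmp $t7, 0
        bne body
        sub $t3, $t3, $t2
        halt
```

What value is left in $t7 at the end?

after li $t3, 5: $t3=5
after li $t2, 9: $t2=9
after li $t7, 12: $t7=12
after and $t2, $t2, $t3: $t2=9&5=1
after srl $t2, $t2, 3: $t2=1>>3=0
after sub $t7, $t7, 2: $t7=12-2=10
cmp $t7, 0  (cmp 10,0)
bne body: taken
after and $t2, $t2, $t3: $t2=0&5=0
after srl $t2, $t2, 3: $t2=0>>3=0
after sub $t7, $t7, 2: $t7=10-2=8
cmp $t7, 0  (cmp 8,0)
bne body: taken
after and $t2, $t2, $t3: $t2=0&5=0
after srl $t2, $t2, 3: $t2=0>>3=0
after sub $t7, $t7, 2: $t7=8-2=6
cmp $t7, 0  (cmp 6,0)
bne body: taken
after and $t2, $t2, $t3: $t2=0&5=0
after srl $t2, $t2, 3: $t2=0>>3=0
after sub $t7, $t7, 2: $t7=6-2=4
cmp $t7, 0  (cmp 4,0)
bne body: taken
after and $t2, $t2, $t3: $t2=0&5=0
after srl $t2, $t2, 3: $t2=0>>3=0
after sub $t7, $t7, 2: $t7=4-2=2
cmp $t7, 0  (cmp 2,0)
bne body: taken
after and $t2, $t2, $t3: $t2=0&5=0
after srl $t2, $t2, 3: $t2=0>>3=0
after sub $t7, $t7, 2: $t7=2-2=0
cmp $t7, 0  (cmp 0,0)
bne body: not taken
after sub $t3, $t3, $t2: $t3=5-0=5
halt.

0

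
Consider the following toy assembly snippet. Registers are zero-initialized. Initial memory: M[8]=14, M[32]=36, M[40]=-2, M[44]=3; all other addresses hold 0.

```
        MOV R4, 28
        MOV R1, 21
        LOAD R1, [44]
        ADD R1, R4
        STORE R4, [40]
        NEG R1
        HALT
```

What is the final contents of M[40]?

28

MOV R4, 28 → R4=28
MOV R1, 21 → R1=21
LOAD R1, [44] → R1=M[44]=3
ADD R1, R4 → R1=3+28=31
STORE R4, [40] → M[40]=28
NEG R1 → R1=-(31)=-31
halt.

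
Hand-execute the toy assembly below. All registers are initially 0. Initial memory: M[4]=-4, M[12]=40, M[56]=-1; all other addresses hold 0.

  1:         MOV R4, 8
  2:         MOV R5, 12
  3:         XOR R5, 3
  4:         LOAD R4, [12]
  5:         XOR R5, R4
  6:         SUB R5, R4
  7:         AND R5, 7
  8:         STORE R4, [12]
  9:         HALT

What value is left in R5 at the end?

7

after MOV R4, 8: R4=8
after MOV R5, 12: R5=12
after XOR R5, 3: R5=12^3=15
after LOAD R4, [12]: R4=M[12]=40
after XOR R5, R4: R5=15^40=39
after SUB R5, R4: R5=39-40=-1
after AND R5, 7: R5=(-1)&7=7
STORE R4, [12] → M[12]=40
halt.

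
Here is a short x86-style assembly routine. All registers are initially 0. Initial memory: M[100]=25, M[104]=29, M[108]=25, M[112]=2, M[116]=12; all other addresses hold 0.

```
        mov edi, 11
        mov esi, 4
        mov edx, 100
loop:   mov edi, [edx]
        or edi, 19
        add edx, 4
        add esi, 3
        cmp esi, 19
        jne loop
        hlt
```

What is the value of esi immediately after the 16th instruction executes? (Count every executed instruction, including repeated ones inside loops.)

mov edi, 11 → edi=11
mov esi, 4 → esi=4
mov edx, 100 → edx=100
mov edi, [edx] → edi=M[100]=25
or edi, 19 → edi=25|19=27
add edx, 4 → edx=100+4=104
add esi, 3 → esi=4+3=7
cmp esi, 19  (cmp 7,19)
jne loop: taken
mov edi, [edx] → edi=M[104]=29
or edi, 19 → edi=29|19=31
add edx, 4 → edx=104+4=108
add esi, 3 → esi=7+3=10
cmp esi, 19  (cmp 10,19)
jne loop: taken
mov edi, [edx] → edi=M[108]=25
After step 16: esi = 10.

10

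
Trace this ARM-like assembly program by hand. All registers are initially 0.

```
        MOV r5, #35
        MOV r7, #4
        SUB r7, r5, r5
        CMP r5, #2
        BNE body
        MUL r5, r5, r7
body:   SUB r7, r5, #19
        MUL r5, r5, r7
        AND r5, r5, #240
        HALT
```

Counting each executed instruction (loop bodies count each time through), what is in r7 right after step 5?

after MOV r5, #35: r5=35
after MOV r7, #4: r7=4
after SUB r7, r5, r5: r7=35-35=0
CMP r5, #2  (cmp 35,2)
BNE body: taken
After step 5: r7 = 0.

0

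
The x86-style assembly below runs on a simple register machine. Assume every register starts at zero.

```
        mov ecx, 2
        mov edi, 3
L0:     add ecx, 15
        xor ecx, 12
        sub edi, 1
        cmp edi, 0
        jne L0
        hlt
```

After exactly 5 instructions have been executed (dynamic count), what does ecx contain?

29

mov ecx, 2 → ecx=2
mov edi, 3 → edi=3
add ecx, 15 → ecx=2+15=17
xor ecx, 12 → ecx=17^12=29
sub edi, 1 → edi=3-1=2
After step 5: ecx = 29.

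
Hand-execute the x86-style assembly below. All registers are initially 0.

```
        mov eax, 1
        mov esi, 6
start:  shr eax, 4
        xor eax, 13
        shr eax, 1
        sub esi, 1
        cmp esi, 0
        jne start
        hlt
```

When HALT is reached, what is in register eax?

after mov eax, 1: eax=1
after mov esi, 6: esi=6
after shr eax, 4: eax=1>>4=0
after xor eax, 13: eax=0^13=13
after shr eax, 1: eax=13>>1=6
after sub esi, 1: esi=6-1=5
cmp esi, 0  (cmp 5,0)
jne start: taken
after shr eax, 4: eax=6>>4=0
after xor eax, 13: eax=0^13=13
after shr eax, 1: eax=13>>1=6
after sub esi, 1: esi=5-1=4
cmp esi, 0  (cmp 4,0)
jne start: taken
after shr eax, 4: eax=6>>4=0
after xor eax, 13: eax=0^13=13
after shr eax, 1: eax=13>>1=6
after sub esi, 1: esi=4-1=3
cmp esi, 0  (cmp 3,0)
jne start: taken
after shr eax, 4: eax=6>>4=0
after xor eax, 13: eax=0^13=13
after shr eax, 1: eax=13>>1=6
after sub esi, 1: esi=3-1=2
cmp esi, 0  (cmp 2,0)
jne start: taken
after shr eax, 4: eax=6>>4=0
after xor eax, 13: eax=0^13=13
after shr eax, 1: eax=13>>1=6
after sub esi, 1: esi=2-1=1
cmp esi, 0  (cmp 1,0)
jne start: taken
after shr eax, 4: eax=6>>4=0
after xor eax, 13: eax=0^13=13
after shr eax, 1: eax=13>>1=6
after sub esi, 1: esi=1-1=0
cmp esi, 0  (cmp 0,0)
jne start: not taken
halt.

6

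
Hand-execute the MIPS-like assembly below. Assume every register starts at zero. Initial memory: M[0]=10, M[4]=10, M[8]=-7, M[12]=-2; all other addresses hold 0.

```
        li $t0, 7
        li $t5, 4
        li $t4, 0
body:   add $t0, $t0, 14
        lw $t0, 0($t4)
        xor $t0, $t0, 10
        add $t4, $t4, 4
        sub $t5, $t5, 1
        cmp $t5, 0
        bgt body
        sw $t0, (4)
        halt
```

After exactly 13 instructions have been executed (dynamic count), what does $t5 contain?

3

li $t0, 7 → $t0=7
li $t5, 4 → $t5=4
li $t4, 0 → $t4=0
add $t0, $t0, 14 → $t0=7+14=21
lw $t0, 0($t4) → $t0=M[0]=10
xor $t0, $t0, 10 → $t0=10^10=0
add $t4, $t4, 4 → $t4=0+4=4
sub $t5, $t5, 1 → $t5=4-1=3
cmp $t5, 0  (cmp 3,0)
bgt body: taken
add $t0, $t0, 14 → $t0=0+14=14
lw $t0, 0($t4) → $t0=M[4]=10
xor $t0, $t0, 10 → $t0=10^10=0
After step 13: $t5 = 3.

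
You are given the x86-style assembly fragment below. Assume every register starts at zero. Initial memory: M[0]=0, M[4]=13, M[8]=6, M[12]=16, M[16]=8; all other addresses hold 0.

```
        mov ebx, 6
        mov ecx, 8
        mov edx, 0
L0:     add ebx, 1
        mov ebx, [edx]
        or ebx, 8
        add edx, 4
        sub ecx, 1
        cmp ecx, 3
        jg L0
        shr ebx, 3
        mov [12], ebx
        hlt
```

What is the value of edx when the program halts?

ebx=6
ecx=8
edx=0
ebx=6+1=7
ebx=M[0]=0
ebx=0|8=8
edx=0+4=4
ecx=8-1=7
cmp ecx, 3  (cmp 7,3)
jg L0: taken
ebx=8+1=9
ebx=M[4]=13
ebx=13|8=13
edx=4+4=8
ecx=7-1=6
cmp ecx, 3  (cmp 6,3)
jg L0: taken
ebx=13+1=14
ebx=M[8]=6
ebx=6|8=14
edx=8+4=12
ecx=6-1=5
cmp ecx, 3  (cmp 5,3)
jg L0: taken
ebx=14+1=15
ebx=M[12]=16
ebx=16|8=24
edx=12+4=16
ecx=5-1=4
cmp ecx, 3  (cmp 4,3)
jg L0: taken
ebx=24+1=25
ebx=M[16]=8
ebx=8|8=8
edx=16+4=20
ecx=4-1=3
cmp ecx, 3  (cmp 3,3)
jg L0: not taken
ebx=8>>3=1
mov [12], ebx → M[12]=1
halt.

20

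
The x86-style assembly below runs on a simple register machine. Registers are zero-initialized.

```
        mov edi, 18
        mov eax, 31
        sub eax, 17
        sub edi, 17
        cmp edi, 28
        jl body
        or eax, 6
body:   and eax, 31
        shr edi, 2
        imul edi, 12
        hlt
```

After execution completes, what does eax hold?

14

mov edi, 18 → edi=18
mov eax, 31 → eax=31
sub eax, 17 → eax=31-17=14
sub edi, 17 → edi=18-17=1
cmp edi, 28  (cmp 1,28)
jl body: taken
and eax, 31 → eax=14&31=14
shr edi, 2 → edi=1>>2=0
imul edi, 12 → edi=0*12=0
halt.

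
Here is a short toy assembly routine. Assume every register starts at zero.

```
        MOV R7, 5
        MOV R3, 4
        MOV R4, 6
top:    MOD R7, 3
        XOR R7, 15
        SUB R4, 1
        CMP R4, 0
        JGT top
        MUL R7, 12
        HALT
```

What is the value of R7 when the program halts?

168

MOV R7, 5 → R7=5
MOV R3, 4 → R3=4
MOV R4, 6 → R4=6
MOD R7, 3 → R7=5%3=2
XOR R7, 15 → R7=2^15=13
SUB R4, 1 → R4=6-1=5
CMP R4, 0  (cmp 5,0)
JGT top: taken
MOD R7, 3 → R7=13%3=1
XOR R7, 15 → R7=1^15=14
SUB R4, 1 → R4=5-1=4
CMP R4, 0  (cmp 4,0)
JGT top: taken
MOD R7, 3 → R7=14%3=2
XOR R7, 15 → R7=2^15=13
SUB R4, 1 → R4=4-1=3
CMP R4, 0  (cmp 3,0)
JGT top: taken
MOD R7, 3 → R7=13%3=1
XOR R7, 15 → R7=1^15=14
SUB R4, 1 → R4=3-1=2
CMP R4, 0  (cmp 2,0)
JGT top: taken
MOD R7, 3 → R7=14%3=2
XOR R7, 15 → R7=2^15=13
SUB R4, 1 → R4=2-1=1
CMP R4, 0  (cmp 1,0)
JGT top: taken
MOD R7, 3 → R7=13%3=1
XOR R7, 15 → R7=1^15=14
SUB R4, 1 → R4=1-1=0
CMP R4, 0  (cmp 0,0)
JGT top: not taken
MUL R7, 12 → R7=14*12=168
halt.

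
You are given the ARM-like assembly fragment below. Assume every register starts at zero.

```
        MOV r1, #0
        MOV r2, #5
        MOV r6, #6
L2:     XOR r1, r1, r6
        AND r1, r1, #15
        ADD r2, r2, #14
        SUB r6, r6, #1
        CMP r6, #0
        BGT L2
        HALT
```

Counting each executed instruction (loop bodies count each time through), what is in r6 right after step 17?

4

after MOV r1, #0: r1=0
after MOV r2, #5: r2=5
after MOV r6, #6: r6=6
after XOR r1, r1, r6: r1=0^6=6
after AND r1, r1, #15: r1=6&15=6
after ADD r2, r2, #14: r2=5+14=19
after SUB r6, r6, #1: r6=6-1=5
CMP r6, #0  (cmp 5,0)
BGT L2: taken
after XOR r1, r1, r6: r1=6^5=3
after AND r1, r1, #15: r1=3&15=3
after ADD r2, r2, #14: r2=19+14=33
after SUB r6, r6, #1: r6=5-1=4
CMP r6, #0  (cmp 4,0)
BGT L2: taken
after XOR r1, r1, r6: r1=3^4=7
after AND r1, r1, #15: r1=7&15=7
After step 17: r6 = 4.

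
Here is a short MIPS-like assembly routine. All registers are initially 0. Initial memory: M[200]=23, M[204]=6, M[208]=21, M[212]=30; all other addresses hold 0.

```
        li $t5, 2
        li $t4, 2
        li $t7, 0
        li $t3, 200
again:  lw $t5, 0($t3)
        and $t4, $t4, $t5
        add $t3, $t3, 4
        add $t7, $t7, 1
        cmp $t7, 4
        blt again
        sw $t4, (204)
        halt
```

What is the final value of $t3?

216

after li $t5, 2: $t5=2
after li $t4, 2: $t4=2
after li $t7, 0: $t7=0
after li $t3, 200: $t3=200
after lw $t5, 0($t3): $t5=M[200]=23
after and $t4, $t4, $t5: $t4=2&23=2
after add $t3, $t3, 4: $t3=200+4=204
after add $t7, $t7, 1: $t7=0+1=1
cmp $t7, 4  (cmp 1,4)
blt again: taken
after lw $t5, 0($t3): $t5=M[204]=6
after and $t4, $t4, $t5: $t4=2&6=2
after add $t3, $t3, 4: $t3=204+4=208
after add $t7, $t7, 1: $t7=1+1=2
cmp $t7, 4  (cmp 2,4)
blt again: taken
after lw $t5, 0($t3): $t5=M[208]=21
after and $t4, $t4, $t5: $t4=2&21=0
after add $t3, $t3, 4: $t3=208+4=212
after add $t7, $t7, 1: $t7=2+1=3
cmp $t7, 4  (cmp 3,4)
blt again: taken
after lw $t5, 0($t3): $t5=M[212]=30
after and $t4, $t4, $t5: $t4=0&30=0
after add $t3, $t3, 4: $t3=212+4=216
after add $t7, $t7, 1: $t7=3+1=4
cmp $t7, 4  (cmp 4,4)
blt again: not taken
sw $t4, (204) → M[204]=0
halt.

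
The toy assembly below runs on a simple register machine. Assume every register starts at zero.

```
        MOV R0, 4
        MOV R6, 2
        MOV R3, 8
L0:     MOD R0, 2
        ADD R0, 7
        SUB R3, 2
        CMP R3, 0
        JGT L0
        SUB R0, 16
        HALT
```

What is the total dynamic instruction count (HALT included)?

after MOV R0, 4: R0=4
after MOV R6, 2: R6=2
after MOV R3, 8: R3=8
after MOD R0, 2: R0=4%2=0
after ADD R0, 7: R0=0+7=7
after SUB R3, 2: R3=8-2=6
CMP R3, 0  (cmp 6,0)
JGT L0: taken
after MOD R0, 2: R0=7%2=1
after ADD R0, 7: R0=1+7=8
after SUB R3, 2: R3=6-2=4
CMP R3, 0  (cmp 4,0)
JGT L0: taken
after MOD R0, 2: R0=8%2=0
after ADD R0, 7: R0=0+7=7
after SUB R3, 2: R3=4-2=2
CMP R3, 0  (cmp 2,0)
JGT L0: taken
after MOD R0, 2: R0=7%2=1
after ADD R0, 7: R0=1+7=8
after SUB R3, 2: R3=2-2=0
CMP R3, 0  (cmp 0,0)
JGT L0: not taken
after SUB R0, 16: R0=8-16=-8
halt.
Total executed instructions: 25.

25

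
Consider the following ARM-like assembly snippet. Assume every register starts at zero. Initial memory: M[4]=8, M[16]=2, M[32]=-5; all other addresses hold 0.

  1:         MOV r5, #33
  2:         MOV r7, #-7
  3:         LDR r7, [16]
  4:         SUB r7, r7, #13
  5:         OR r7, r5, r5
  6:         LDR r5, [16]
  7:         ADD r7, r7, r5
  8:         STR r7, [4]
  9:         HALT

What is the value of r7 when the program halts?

MOV r5, #33 → r5=33
MOV r7, #-7 → r7=-7
LDR r7, [16] → r7=M[16]=2
SUB r7, r7, #13 → r7=2-13=-11
OR r7, r5, r5 → r7=33|33=33
LDR r5, [16] → r5=M[16]=2
ADD r7, r7, r5 → r7=33+2=35
STR r7, [4] → M[4]=35
halt.

35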